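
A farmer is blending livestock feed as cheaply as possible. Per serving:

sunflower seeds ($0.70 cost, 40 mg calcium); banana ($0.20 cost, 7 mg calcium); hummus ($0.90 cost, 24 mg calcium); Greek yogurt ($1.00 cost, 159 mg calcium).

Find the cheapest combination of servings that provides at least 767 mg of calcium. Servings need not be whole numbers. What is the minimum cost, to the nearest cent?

Cost per mg of calcium: Greek yogurt $0.0063, sunflower seeds $0.0175, banana $0.0286, hummus $0.0375.
With no serving limits, use only Greek yogurt: 767 mg / 159 mg = 4.824 servings × $1.00 = $4.82.

$4.82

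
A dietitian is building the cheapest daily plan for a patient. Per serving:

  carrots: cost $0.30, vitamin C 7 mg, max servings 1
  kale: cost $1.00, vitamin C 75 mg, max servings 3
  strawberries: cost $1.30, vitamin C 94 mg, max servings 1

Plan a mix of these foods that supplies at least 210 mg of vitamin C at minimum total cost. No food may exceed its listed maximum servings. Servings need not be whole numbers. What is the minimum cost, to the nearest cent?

$2.80

Cost per mg of vitamin C: kale $0.0133, strawberries $0.0138, carrots $0.0429.
Take 2.8 servings of kale: +210.0 mg vitamin C for $2.80 (total $2.80, still need 0.0 mg).
Filling from the cheapest source first is optimal under one linear minimum: $2.80.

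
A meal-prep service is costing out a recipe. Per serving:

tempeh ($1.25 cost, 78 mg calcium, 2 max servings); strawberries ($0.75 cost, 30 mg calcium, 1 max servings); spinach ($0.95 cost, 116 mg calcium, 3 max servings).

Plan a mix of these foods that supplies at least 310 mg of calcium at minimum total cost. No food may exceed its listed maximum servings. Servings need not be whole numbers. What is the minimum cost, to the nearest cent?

$2.54

Cost per mg of calcium: spinach $0.0082, tempeh $0.0160, strawberries $0.0250.
Take 2.672 servings of spinach: +310.0 mg calcium for $2.54 (total $2.54, still need 0.0 mg).
Greedy by cheapest-per-mg is optimal for a single linear constraint, so the minimum cost is $2.54.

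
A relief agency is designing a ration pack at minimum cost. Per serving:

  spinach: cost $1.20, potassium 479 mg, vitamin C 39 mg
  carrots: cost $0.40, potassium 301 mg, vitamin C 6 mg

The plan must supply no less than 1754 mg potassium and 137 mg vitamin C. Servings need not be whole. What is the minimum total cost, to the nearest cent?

$4.28

spinach only: max(1754/479, 137/39) = 3.662 servings → $4.39.
carrots only: max(1754/301, 137/6) = 22.83 servings → $9.13.
spinach + carrots with both tight: 3.465 servings and 0.3139 servings → $4.28.
Cheapest feasible corner: $4.28.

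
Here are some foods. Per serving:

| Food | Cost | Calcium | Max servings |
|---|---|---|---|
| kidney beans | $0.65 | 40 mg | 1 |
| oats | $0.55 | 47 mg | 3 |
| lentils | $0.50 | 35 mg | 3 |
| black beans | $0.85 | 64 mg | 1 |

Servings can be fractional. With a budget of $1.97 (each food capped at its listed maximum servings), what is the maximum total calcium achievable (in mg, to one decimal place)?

Calcium per dollar: oats 85.45, black beans 75.29, lentils 70, kidney beans 61.54.
Take 3 servings of oats: spends $1.65, +141.0 mg calcium (running total 141.0 mg).
Take 0.3765 servings of black beans: spends $0.32, +24.1 mg calcium (running total 165.1 mg).
Filling greedily by calcium-per-dollar is optimal for one linear limit, giving 165.1 mg.

165.1 mg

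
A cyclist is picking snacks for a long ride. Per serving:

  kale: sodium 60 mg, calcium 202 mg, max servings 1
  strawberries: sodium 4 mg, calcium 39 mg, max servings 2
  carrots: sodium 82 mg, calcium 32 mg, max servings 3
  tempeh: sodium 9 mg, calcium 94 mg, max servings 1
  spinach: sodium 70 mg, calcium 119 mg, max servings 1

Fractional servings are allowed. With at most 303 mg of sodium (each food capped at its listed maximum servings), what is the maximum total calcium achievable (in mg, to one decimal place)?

Calcium per mg sodium: tempeh 10.44, strawberries 9.75, kale 3.367, spinach 1.7, carrots 0.3902.
Take 1 serving of tempeh: uses 9 mg sodium, +94.0 mg calcium (running total 94.0 mg).
Take 2 servings of strawberries: uses 8 mg sodium, +78.0 mg calcium (running total 172.0 mg).
Take 1 serving of kale: uses 60 mg sodium, +202.0 mg calcium (running total 374.0 mg).
Take 1 serving of spinach: uses 70 mg sodium, +119.0 mg calcium (running total 493.0 mg).
Take 1.902 servings of carrots: uses 156 mg sodium, +60.9 mg calcium (running total 553.9 mg).
Filling greedily by calcium-per-mg sodium is optimal for one linear limit, giving 553.9 mg.

553.9 mg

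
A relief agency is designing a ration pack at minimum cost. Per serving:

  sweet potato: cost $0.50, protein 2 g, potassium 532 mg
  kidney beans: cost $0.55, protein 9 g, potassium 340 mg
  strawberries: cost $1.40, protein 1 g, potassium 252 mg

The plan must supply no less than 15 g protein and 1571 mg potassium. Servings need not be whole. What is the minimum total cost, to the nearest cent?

$1.75

A basic optimal solution has at most two foods positive. Try each food alone and each pair with both targets met exactly.
sweet potato only: max(15/2, 1571/532) = 7.5 servings → $3.75.
kidney beans only: max(15/9, 1571/340) = 4.621 servings → $2.54.
strawberries only: max(15/1, 1571/252) = 15 servings → $21.00.
sweet potato + kidney beans with both tight: 2.2 servings and 1.178 servings → $1.75.
sweet potato + strawberries: the both-tight solution has a negative serving — not a feasible corner.
kidney beans + strawberries with both tight: 1.146 servings and 4.688 servings → $7.19.
Cheapest feasible corner: $1.75.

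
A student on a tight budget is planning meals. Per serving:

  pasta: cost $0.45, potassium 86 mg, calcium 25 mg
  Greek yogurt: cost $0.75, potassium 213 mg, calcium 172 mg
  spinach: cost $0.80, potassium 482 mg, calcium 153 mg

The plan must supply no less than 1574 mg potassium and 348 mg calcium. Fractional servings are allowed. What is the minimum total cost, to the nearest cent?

$2.61

An LP optimum is at a vertex; with two nutrient constraints at most two foods are used. Check each candidate.
pasta only: max(1574/86, 348/25) = 18.3 servings → $8.24.
Greek yogurt only: max(1574/213, 348/172) = 7.39 servings → $5.54.
spinach only: max(1574/482, 348/153) = 3.266 servings → $2.61.
pasta + Greek yogurt: intersection lies outside the first quadrant.
pasta + spinach: intersection lies outside the first quadrant.
Greek yogurt + spinach: the both-tight solution has a negative serving — not a feasible corner.
So the least-cost plan costs $2.61.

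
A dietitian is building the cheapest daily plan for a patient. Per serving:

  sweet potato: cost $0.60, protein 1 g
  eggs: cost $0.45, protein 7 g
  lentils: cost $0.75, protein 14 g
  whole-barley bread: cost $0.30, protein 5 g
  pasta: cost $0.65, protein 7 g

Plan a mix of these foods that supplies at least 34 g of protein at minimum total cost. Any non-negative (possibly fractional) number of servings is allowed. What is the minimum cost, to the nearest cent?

Cost per g of protein: lentils $0.0536, whole-barley bread $0.0600, eggs $0.0643, pasta $0.0929, sweet potato $0.6000.
With no serving limits, use only lentils: 34 g / 14 g = 2.429 servings × $0.75 = $1.82.

$1.82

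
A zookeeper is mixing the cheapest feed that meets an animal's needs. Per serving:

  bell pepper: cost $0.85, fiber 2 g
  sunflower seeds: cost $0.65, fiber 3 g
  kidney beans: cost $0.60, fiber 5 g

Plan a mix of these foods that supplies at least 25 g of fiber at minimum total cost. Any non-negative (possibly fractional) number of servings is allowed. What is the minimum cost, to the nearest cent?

$3.00

Cost per g of fiber: kidney beans $0.1200, sunflower seeds $0.2167, bell pepper $0.4250.
With no serving limits, use only kidney beans: 25 g / 5 g = 5 servings × $0.60 = $3.00.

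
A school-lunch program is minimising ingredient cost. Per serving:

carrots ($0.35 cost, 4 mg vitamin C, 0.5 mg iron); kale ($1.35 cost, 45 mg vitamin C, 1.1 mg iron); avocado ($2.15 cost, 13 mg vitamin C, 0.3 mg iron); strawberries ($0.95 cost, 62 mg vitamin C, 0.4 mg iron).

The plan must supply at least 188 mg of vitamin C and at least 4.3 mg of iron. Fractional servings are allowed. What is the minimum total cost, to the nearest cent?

$4.76

carrots only: max(188/4, 4.3/0.5) = 47 servings → $16.45.
kale only: max(188/45, 4.3/1.1) = 4.178 servings → $5.64.
avocado only: max(188/13, 4.3/0.3) = 14.46 servings → $31.09.
strawberries only: max(188/62, 4.3/0.4) = 10.75 servings → $10.21.
carrots + kale with both targets exact would need a negative amount; discard.
carrots + avocado: intersection lies outside the first quadrant.
carrots + strawberries with both tight: 6.51 servings and 2.612 servings → $4.76.
kale + avocado with both targets exact would need a negative amount; discard.
kale + strawberries with both tight: 3.813 servings and 0.2649 servings → $5.40.
avocado + strawberries with both tight: 14.28 servings and 0.03731 servings → $30.75.
So the least-cost plan costs $4.76.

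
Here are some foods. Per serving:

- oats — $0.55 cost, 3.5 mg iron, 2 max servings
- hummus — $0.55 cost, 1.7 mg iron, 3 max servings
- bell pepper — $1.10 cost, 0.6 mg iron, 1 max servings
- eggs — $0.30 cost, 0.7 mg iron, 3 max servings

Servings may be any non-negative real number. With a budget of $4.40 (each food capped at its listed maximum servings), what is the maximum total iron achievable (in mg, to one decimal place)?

14.6 mg

Iron per dollar: oats 6.364, hummus 3.091, eggs 2.333, bell pepper 0.5455.
Take 2 servings of oats: spends $1.10, +7.0 mg iron (running total 7.0 mg).
Take 3 servings of hummus: spends $1.65, +5.1 mg iron (running total 12.1 mg).
Take 3 servings of eggs: spends $0.90, +2.1 mg iron (running total 14.2 mg).
Take 0.6818 servings of bell pepper: spends $0.75, +0.4 mg iron (running total 14.6 mg).
Greedy by best ratio exhausts the cost allowance optimally: 14.6 mg.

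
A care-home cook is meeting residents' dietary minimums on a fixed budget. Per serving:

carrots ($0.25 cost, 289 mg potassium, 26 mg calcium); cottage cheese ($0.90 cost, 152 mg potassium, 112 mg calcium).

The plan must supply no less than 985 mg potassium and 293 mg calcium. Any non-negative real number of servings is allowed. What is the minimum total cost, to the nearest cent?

$2.45

Minimising a linear cost over {potassium ≥ 985, calcium ≥ 293, servings ≥ 0} — the optimum is at a vertex, using one or two foods.
carrots only: max(985/289, 293/26) = 11.27 servings → $2.82.
cottage cheese only: max(985/152, 293/112) = 6.48 servings → $5.83.
carrots + cottage cheese with both tight: 2.315 servings and 2.079 servings → $2.45.
Cheapest feasible corner: $2.45.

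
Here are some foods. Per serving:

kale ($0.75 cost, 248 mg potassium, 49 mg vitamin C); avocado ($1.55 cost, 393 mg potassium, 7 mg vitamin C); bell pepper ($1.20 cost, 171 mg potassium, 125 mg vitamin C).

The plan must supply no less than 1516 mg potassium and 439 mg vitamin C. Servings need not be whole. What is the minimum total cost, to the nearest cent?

$5.63

The cheapest plan sits at a corner of the feasible region — with two constraints it uses at most two foods.
kale only: max(1516/248, 439/49) = 8.959 servings → $6.72.
avocado only: max(1516/393, 439/7) = 62.71 servings → $97.21.
bell pepper only: max(1516/171, 439/125) = 8.865 servings → $10.64.
kale + avocado: intersection lies outside the first quadrant.
kale + bell pepper with both tight: 5.059 servings and 1.529 servings → $5.63.
avocado + bell pepper with both tight: 2.388 servings and 3.378 servings → $7.75.
Cheapest feasible corner: $5.63.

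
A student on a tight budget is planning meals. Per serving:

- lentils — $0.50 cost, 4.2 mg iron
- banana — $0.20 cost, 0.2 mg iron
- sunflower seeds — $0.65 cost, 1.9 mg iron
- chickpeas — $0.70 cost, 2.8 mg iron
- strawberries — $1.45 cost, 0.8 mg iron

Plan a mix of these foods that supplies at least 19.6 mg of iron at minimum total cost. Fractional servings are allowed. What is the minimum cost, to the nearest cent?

$2.33

Cost per mg of iron: lentils $0.1190, chickpeas $0.2500, sunflower seeds $0.3421, banana $1.0000, strawberries $1.8125.
With no serving limits, use only lentils: 19.6 mg / 4.2 mg = 4.667 servings × $0.50 = $2.33.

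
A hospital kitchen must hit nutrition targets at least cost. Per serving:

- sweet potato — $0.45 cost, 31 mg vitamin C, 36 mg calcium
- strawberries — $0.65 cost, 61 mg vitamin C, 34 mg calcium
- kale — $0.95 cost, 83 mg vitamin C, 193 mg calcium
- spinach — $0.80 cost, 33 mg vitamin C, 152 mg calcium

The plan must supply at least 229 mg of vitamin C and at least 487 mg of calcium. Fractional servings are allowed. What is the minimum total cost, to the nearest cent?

Compare the cost at each extreme point of the feasible region.
sweet potato only: max(229/31, 487/36) = 13.53 servings → $6.09.
strawberries only: max(229/61, 487/34) = 14.32 servings → $9.31.
kale only: max(229/83, 487/193) = 2.759 servings → $2.62.
spinach only: max(229/33, 487/152) = 6.939 servings → $5.55.
sweet potato + strawberries with both targets exact would need a negative amount; discard.
sweet potato + kale with both tight: 1.261 servings and 2.288 servings → $2.74.
sweet potato + spinach with both tight: 5.317 servings and 1.945 servings → $3.95.
strawberries + kale with both tight: 0.4219 servings and 2.449 servings → $2.60.
strawberries + spinach with both tight: 2.299 servings and 2.69 servings → $3.65.
kale + spinach with both targets exact would need a negative amount; discard.
Cheapest feasible corner: $2.60.

$2.60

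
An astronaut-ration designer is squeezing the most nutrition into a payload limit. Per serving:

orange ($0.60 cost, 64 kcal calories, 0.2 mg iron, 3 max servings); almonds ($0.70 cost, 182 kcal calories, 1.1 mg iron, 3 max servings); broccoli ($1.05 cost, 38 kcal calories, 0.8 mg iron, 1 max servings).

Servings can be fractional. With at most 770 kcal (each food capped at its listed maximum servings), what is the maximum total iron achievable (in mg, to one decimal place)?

4.7 mg

Iron per kcal: broccoli 0.02105, almonds 0.006044, orange 0.003125.
Take 1 serving of broccoli: uses 38 kcal, +0.8 mg iron (running total 0.8 mg).
Take 3 servings of almonds: uses 546 kcal, +3.3 mg iron (running total 4.1 mg).
Take 2.906 servings of orange: uses 186 kcal, +0.6 mg iron (running total 4.7 mg).
Greedy by best ratio exhausts the calories allowance optimally: 4.7 mg.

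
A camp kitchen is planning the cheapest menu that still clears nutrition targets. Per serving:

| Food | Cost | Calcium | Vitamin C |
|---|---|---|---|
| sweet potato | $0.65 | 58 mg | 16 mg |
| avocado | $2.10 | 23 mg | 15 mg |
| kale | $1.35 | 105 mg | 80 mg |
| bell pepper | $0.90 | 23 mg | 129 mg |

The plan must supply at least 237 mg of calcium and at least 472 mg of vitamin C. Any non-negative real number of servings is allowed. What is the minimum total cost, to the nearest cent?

$4.63

This is a tiny linear program; its minimum lies at a vertex of the feasible set. List the vertices and price them.
sweet potato only: max(237/58, 472/16) = 29.5 servings → $19.18.
avocado only: max(237/23, 472/15) = 31.47 servings → $66.08.
kale only: max(237/105, 472/80) = 5.9 servings → $7.96.
bell pepper only: max(237/23, 472/129) = 10.3 servings → $9.27.
sweet potato + avocado: the both-tight solution has a negative serving — not a feasible corner.
sweet potato + kale: intersection lies outside the first quadrant.
sweet potato + bell pepper with both tight: 2.772 servings and 3.315 servings → $4.79.
avocado + kale with both targets exact would need a negative amount; discard.
avocado + bell pepper with both tight: 7.52 servings and 2.785 servings → $18.30.
kale + bell pepper with both tight: 1.684 servings and 2.614 servings → $4.63.
So the least-cost plan costs $4.63.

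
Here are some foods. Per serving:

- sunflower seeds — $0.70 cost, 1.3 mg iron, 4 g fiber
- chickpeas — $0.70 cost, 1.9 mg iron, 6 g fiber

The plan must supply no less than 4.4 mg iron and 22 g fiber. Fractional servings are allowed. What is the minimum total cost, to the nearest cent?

$2.57

With two linear requirements the optimum uses one or two foods; enumerate the corners.
sunflower seeds only: max(4.4/1.3, 22/4) = 5.5 servings → $3.85.
chickpeas only: max(4.4/1.9, 22/6) = 3.667 servings → $2.57.
sunflower seeds + chickpeas with both targets exact would need a negative amount; discard.
So the least-cost plan costs $2.57.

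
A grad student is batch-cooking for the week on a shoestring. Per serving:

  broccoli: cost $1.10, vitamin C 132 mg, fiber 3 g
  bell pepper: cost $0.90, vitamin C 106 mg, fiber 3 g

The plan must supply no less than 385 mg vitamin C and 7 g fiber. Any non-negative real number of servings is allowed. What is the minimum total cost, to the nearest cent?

Check every corner: each single food scaled to meet both minima, and each pair solved so both constraints bind.
broccoli only: max(385/132, 7/3) = 2.917 servings → $3.21.
bell pepper only: max(385/106, 7/3) = 3.632 servings → $3.27.
broccoli + bell pepper with both targets exact would need a negative amount; discard.
The minimum over all feasible corners is $3.21.

$3.21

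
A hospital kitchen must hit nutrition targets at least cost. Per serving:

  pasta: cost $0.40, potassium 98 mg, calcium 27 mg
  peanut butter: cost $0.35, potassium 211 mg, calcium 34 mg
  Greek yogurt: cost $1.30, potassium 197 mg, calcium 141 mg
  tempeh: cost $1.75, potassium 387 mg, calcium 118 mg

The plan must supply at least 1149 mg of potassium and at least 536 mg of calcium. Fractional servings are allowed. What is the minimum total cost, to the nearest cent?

pasta only: max(1149/98, 536/27) = 19.85 servings → $7.94.
peanut butter only: max(1149/211, 536/34) = 15.76 servings → $5.52.
Greek yogurt only: max(1149/197, 536/141) = 5.832 servings → $7.58.
tempeh only: max(1149/387, 536/118) = 4.542 servings → $7.95.
pasta + peanut butter: the both-tight solution has a negative serving — not a feasible corner.
pasta + Greek yogurt with both tight: 6.638 servings and 2.53 servings → $5.94.
pasta + tempeh with both targets exact would need a negative amount; discard.
peanut butter + Greek yogurt with both tight: 2.447 servings and 3.211 servings → $5.03.
peanut butter + tempeh with both targets exact would need a negative amount; discard.
Greek yogurt + tempeh with both tight: 2.294 servings and 1.801 servings → $6.13.
Cheapest feasible corner: $5.03.

$5.03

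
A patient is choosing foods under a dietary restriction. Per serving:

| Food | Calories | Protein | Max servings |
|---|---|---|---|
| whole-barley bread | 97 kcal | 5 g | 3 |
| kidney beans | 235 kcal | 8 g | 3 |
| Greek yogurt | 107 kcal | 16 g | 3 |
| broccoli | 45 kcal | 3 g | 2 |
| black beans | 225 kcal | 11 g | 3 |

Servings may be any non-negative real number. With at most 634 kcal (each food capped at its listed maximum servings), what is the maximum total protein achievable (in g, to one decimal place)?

Protein per kcal: Greek yogurt 0.1495, broccoli 0.06667, whole-barley bread 0.05155, black beans 0.04889, kidney beans 0.03404.
Take 3 servings of Greek yogurt: uses 321 kcal, +48.0 g protein (running total 48.0 g).
Take 2 servings of broccoli: uses 90 kcal, +6.0 g protein (running total 54.0 g).
Take 2.299 servings of whole-barley bread: uses 223 kcal, +11.5 g protein (running total 65.5 g).
Greedy by best ratio exhausts the calories allowance optimally: 65.5 g.

65.5 g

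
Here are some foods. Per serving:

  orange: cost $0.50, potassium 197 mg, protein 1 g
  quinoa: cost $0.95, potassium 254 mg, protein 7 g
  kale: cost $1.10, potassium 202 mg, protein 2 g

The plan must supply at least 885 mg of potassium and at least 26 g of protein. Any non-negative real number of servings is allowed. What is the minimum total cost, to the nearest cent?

$3.53

A basic optimal solution has at most two foods positive. Try each food alone and each pair with both targets met exactly.
orange only: max(885/197, 26/1) = 26 servings → $13.00.
quinoa only: max(885/254, 26/7) = 3.714 servings → $3.53.
kale only: max(885/202, 26/2) = 13 servings → $14.30.
orange + quinoa: intersection lies outside the first quadrant.
orange + kale with both targets exact would need a negative amount; discard.
quinoa + kale: intersection lies outside the first quadrant.
The minimum over all feasible corners is $3.53.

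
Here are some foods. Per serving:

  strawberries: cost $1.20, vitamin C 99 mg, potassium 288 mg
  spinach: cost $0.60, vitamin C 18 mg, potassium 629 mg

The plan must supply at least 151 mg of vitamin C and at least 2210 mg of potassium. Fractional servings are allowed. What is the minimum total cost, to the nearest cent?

strawberries only: max(151/99, 2210/288) = 7.674 servings → $9.21.
spinach only: max(151/18, 2210/629) = 8.389 servings → $5.03.
strawberries + spinach with both tight: 0.9669 servings and 3.071 servings → $3.00.
So the least-cost plan costs $3.00.

$3.00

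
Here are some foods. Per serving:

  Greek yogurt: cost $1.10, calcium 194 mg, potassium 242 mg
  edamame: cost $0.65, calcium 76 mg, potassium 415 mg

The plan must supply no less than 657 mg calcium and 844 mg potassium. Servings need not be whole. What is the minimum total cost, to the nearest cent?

This is a tiny linear program; its minimum lies at a vertex of the feasible set. List the vertices and price them.
Greek yogurt only: max(657/194, 844/242) = 3.488 servings → $3.84.
edamame only: max(657/76, 844/415) = 8.645 servings → $5.62.
Greek yogurt + edamame with both tight: 3.357 servings and 0.07634 servings → $3.74.
Cheapest feasible corner: $3.74.

$3.74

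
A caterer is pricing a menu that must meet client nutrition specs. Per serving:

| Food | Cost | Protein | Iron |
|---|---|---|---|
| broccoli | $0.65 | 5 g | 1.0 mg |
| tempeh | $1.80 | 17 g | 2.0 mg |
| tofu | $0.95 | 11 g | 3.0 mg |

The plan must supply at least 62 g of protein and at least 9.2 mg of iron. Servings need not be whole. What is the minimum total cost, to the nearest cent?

An LP optimum is at a vertex; with two nutrient constraints at most two foods are used. Check each candidate.
broccoli only: max(62/5, 9.2/1.0) = 12.4 servings → $8.06.
tempeh only: max(62/17, 9.2/2.0) = 4.6 servings → $8.28.
tofu only: max(62/11, 9.2/3.0) = 5.636 servings → $5.35.
broccoli + tempeh with both tight: 4.629 servings and 2.286 servings → $7.12.
broccoli + tofu with both targets exact would need a negative amount; discard.
tempeh + tofu with both tight: 2.924 servings and 1.117 servings → $6.32.
So the least-cost plan costs $5.35.

$5.35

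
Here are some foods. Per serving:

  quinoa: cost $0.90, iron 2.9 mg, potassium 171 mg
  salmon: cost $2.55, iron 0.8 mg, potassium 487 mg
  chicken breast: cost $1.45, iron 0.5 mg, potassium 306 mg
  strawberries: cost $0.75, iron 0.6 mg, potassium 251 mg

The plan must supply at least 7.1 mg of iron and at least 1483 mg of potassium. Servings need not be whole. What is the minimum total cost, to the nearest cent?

$4.99

Minimising a linear cost over {iron ≥ 7.1, potassium ≥ 1483, servings ≥ 0} — the optimum is at a vertex, using one or two foods.
quinoa only: max(7.1/2.9, 1483/171) = 8.673 servings → $7.81.
salmon only: max(7.1/0.8, 1483/487) = 8.875 servings → $22.63.
chicken breast only: max(7.1/0.5, 1483/306) = 14.2 servings → $20.59.
strawberries only: max(7.1/0.6, 1483/251) = 11.83 servings → $8.88.
quinoa + salmon with both tight: 1.781 servings and 2.42 servings → $7.77.
quinoa + chicken breast with both tight: 1.785 servings and 3.849 servings → $7.19.
quinoa + strawberries with both tight: 1.427 servings and 4.936 servings → $4.99.
salmon + chicken breast: the both-tight solution has a negative serving — not a feasible corner.
salmon + strawberries: intersection lies outside the first quadrant.
chicken breast + strawberries: intersection lies outside the first quadrant.
Cheapest feasible corner: $4.99.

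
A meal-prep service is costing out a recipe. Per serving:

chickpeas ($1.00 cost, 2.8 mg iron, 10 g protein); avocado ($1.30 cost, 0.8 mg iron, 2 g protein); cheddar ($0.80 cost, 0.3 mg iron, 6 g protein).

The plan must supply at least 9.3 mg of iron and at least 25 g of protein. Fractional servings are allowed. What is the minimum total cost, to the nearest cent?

Compare the cost at each extreme point of the feasible region.
chickpeas only: max(9.3/2.8, 25/10) = 3.321 servings → $3.32.
avocado only: max(9.3/0.8, 25/2) = 12.5 servings → $16.25.
cheddar only: max(9.3/0.3, 25/6) = 31 servings → $24.80.
chickpeas + avocado with both tight: 0.5833 servings and 9.583 servings → $13.04.
chickpeas + cheddar: the both-tight solution has a negative serving — not a feasible corner.
avocado + cheddar with both tight: 11.5 servings and 0.3333 servings → $15.22.
Cheapest feasible corner: $3.32.

$3.32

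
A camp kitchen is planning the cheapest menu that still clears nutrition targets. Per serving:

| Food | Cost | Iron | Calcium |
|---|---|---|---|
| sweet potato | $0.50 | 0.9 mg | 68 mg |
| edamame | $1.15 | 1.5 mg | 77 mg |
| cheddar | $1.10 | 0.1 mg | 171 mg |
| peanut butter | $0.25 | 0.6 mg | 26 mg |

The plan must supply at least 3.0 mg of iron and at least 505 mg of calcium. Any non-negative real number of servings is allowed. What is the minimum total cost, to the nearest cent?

$3.45

An LP optimum is at a vertex; with two nutrient constraints at most two foods are used. Check each candidate.
sweet potato only: max(3.0/0.9, 505/68) = 7.426 servings → $3.71.
edamame only: max(3.0/1.5, 505/77) = 6.558 servings → $7.54.
cheddar only: max(3.0/0.1, 505/171) = 30 servings → $33.00.
peanut butter only: max(3.0/0.6, 505/26) = 19.42 servings → $4.86.
sweet potato + edamame: intersection lies outside the first quadrant.
sweet potato + cheddar with both tight: 3.144 servings and 1.703 servings → $3.45.
sweet potato + peanut butter: intersection lies outside the first quadrant.
edamame + cheddar with both tight: 1.859 servings and 2.116 servings → $4.47.
edamame + peanut butter: the both-tight solution has a negative serving — not a feasible corner.
cheddar + peanut butter with both tight: 2.25 servings and 4.625 servings → $3.63.
The minimum over all feasible corners is $3.45.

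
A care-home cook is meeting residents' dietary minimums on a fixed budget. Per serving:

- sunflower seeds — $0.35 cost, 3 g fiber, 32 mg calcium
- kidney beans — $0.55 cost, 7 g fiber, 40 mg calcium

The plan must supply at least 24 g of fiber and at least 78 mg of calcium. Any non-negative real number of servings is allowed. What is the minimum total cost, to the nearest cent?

Compare the cost at each extreme point of the feasible region.
sunflower seeds only: max(24/3, 78/32) = 8 servings → $2.80.
kidney beans only: max(24/7, 78/40) = 3.429 servings → $1.89.
sunflower seeds + kidney beans with both targets exact would need a negative amount; discard.
The minimum over all feasible corners is $1.89.

$1.89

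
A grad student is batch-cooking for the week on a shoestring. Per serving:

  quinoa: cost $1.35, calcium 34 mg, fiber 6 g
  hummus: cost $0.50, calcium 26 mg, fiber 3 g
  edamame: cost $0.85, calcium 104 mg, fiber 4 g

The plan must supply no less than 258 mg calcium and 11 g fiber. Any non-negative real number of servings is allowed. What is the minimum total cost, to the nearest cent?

An LP optimum is at a vertex; with two nutrient constraints at most two foods are used. Check each candidate.
quinoa only: max(258/34, 11/6) = 7.588 servings → $10.24.
hummus only: max(258/26, 11/3) = 9.923 servings → $4.96.
edamame only: max(258/104, 11/4) = 2.75 servings → $2.34.
quinoa + hummus with both targets exact would need a negative amount; discard.
quinoa + edamame with both tight: 0.2295 servings and 2.406 servings → $2.35.
hummus + edamame with both tight: 0.5385 servings and 2.346 servings → $2.26.
So the least-cost plan costs $2.26.

$2.26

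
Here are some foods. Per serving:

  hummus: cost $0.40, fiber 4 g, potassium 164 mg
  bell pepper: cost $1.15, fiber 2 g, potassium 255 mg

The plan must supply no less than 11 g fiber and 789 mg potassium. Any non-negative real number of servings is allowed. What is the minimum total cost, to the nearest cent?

Two binding constraints pin down two serving amounts, so the optimal mix uses at most two foods. The candidates are each food alone (scaled to the tighter of fiber/potassium) and each pair with both constraints tight.
hummus only: max(11/4, 789/164) = 4.811 servings → $1.92.
bell pepper only: max(11/2, 789/255) = 5.5 servings → $6.33.
hummus + bell pepper with both tight: 1.773 servings and 1.954 servings → $2.96.
So the least-cost plan costs $1.92.

$1.92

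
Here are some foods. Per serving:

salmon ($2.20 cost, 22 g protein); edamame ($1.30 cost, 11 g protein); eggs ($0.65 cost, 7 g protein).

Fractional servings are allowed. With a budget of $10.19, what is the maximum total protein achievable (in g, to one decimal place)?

109.7 g

Protein per dollar: eggs 10.77, salmon 10, edamame 8.462.
With no serving limits, spend the whole cost allowance on eggs: $10.19 / $0.65 × 7 g = 109.7 g.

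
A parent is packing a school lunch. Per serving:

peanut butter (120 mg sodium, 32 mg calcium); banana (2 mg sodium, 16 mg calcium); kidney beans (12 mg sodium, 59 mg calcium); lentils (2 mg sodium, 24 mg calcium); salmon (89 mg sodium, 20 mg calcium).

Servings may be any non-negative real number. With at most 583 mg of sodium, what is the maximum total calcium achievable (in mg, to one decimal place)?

Calcium per mg sodium: lentils 12, banana 8, kidney beans 4.917, peanut butter 0.2667, salmon 0.2247.
With no serving limits, spend the whole sodium allowance on lentils: 583 mg / 2 mg × 24 mg = 6996.0 mg.

6996.0 mg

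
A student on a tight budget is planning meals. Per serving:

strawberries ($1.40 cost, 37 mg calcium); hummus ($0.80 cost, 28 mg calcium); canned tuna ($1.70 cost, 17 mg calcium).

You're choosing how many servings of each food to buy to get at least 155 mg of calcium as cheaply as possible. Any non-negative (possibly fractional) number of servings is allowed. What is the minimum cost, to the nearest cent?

$4.43

Cost per mg of calcium: hummus $0.0286, strawberries $0.0378, canned tuna $0.1000.
With no serving limits, use only hummus: 155 mg / 28 mg = 5.536 servings × $0.80 = $4.43.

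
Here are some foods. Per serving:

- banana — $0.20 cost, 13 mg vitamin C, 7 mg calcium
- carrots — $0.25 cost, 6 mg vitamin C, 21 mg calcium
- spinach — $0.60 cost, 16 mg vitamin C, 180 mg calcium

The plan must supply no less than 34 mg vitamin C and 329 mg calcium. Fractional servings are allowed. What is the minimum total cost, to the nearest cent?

$1.16

Check every corner: each single food scaled to meet both minima, and each pair solved so both constraints bind.
banana only: max(34/13, 329/7) = 47 servings → $9.40.
carrots only: max(34/6, 329/21) = 15.67 servings → $3.92.
spinach only: max(34/16, 329/180) = 2.125 servings → $1.27.
banana + carrots with both targets exact would need a negative amount; discard.
banana + spinach with both tight: 0.3842 servings and 1.813 servings → $1.16.
carrots + spinach with both tight: 1.151 servings and 1.694 servings → $1.30.
Cheapest feasible corner: $1.16.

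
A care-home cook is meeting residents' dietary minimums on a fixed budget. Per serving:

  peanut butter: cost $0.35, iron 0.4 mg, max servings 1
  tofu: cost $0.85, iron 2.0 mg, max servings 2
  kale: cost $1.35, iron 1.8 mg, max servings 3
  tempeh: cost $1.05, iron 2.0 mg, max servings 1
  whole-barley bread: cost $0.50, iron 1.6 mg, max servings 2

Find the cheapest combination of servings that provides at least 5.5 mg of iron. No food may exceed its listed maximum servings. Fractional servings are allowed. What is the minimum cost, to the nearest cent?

$1.98

Cost per mg of iron: whole-barley bread $0.3125, tofu $0.4250, tempeh $0.5250, kale $0.7500, peanut butter $0.8750.
Take 2 servings of whole-barley bread: +3.2 mg iron for $1.00 (total $1.00, still need 2.3 mg).
Take 1.15 servings of tofu: +2.3 mg iron for $0.98 (total $1.98, still need 0.0 mg).
Greedy by cheapest-per-mg is optimal for a single linear constraint, so the minimum cost is $1.98.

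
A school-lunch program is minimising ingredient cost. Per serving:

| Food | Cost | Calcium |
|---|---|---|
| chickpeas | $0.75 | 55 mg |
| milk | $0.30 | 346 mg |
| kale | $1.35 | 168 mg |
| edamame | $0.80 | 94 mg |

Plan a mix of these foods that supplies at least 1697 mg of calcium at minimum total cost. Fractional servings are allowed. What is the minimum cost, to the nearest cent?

$1.47

Cost per mg of calcium: milk $0.0009, kale $0.0080, edamame $0.0085, chickpeas $0.0136.
With no serving limits, use only milk: 1697 mg / 346 mg = 4.905 servings × $0.30 = $1.47.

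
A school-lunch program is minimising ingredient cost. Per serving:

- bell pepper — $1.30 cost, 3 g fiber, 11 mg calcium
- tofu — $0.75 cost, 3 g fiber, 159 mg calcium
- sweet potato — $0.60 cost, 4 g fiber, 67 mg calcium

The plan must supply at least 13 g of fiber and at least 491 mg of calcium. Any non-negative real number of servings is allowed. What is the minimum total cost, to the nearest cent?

$2.70

For a min-cost LP with two ≥-constraints, a basic feasible solution has at most two positive variables.
bell pepper only: max(13/3, 491/11) = 44.64 servings → $58.03.
tofu only: max(13/3, 491/159) = 4.333 servings → $3.25.
sweet potato only: max(13/4, 491/67) = 7.328 servings → $4.40.
bell pepper + tofu with both tight: 1.338 servings and 2.995 servings → $3.99.
bell pepper + sweet potato: the both-tight solution has a negative serving — not a feasible corner.
tofu + sweet potato with both tight: 2.513 servings and 1.366 servings → $2.70.
The minimum over all feasible corners is $2.70.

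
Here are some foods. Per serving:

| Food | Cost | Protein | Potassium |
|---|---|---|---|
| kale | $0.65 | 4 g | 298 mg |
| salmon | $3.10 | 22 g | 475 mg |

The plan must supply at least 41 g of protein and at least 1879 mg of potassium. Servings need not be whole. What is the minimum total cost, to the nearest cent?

$6.18

An LP optimum is at a vertex; with two nutrient constraints at most two foods are used. Check each candidate.
kale only: max(41/4, 1879/298) = 10.25 servings → $6.66.
salmon only: max(41/22, 1879/475) = 3.956 servings → $12.26.
kale + salmon with both tight: 4.696 servings and 1.01 servings → $6.18.
The minimum over all feasible corners is $6.18.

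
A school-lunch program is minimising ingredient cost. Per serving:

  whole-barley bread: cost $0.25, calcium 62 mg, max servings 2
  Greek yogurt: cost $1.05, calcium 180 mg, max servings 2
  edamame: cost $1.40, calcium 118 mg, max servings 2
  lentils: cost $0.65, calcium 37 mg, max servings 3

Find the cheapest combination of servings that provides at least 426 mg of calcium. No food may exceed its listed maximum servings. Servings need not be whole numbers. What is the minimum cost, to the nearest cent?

Cost per mg of calcium: whole-barley bread $0.0040, Greek yogurt $0.0058, edamame $0.0119, lentils $0.0176.
Take 2 servings of whole-barley bread: +124.0 mg calcium for $0.50 (total $0.50, still need 302.0 mg).
Take 1.678 servings of Greek yogurt: +302.0 mg calcium for $1.76 (total $2.26, still need 0.0 mg).
Greedy by cheapest-per-mg is optimal for a single linear constraint, so the minimum cost is $2.26.

$2.26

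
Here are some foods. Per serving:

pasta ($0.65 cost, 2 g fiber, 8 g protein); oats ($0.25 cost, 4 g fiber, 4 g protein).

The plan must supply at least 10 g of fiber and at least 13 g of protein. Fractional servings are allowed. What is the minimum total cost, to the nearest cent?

An LP optimum is at a vertex; with two nutrient constraints at most two foods are used. Check each candidate.
pasta only: max(10/2, 13/8) = 5 servings → $3.25.
oats only: max(10/4, 13/4) = 3.25 servings → $0.81.
pasta + oats with both tight: 0.5 servings and 2.25 servings → $0.89.
The minimum over all feasible corners is $0.81.

$0.81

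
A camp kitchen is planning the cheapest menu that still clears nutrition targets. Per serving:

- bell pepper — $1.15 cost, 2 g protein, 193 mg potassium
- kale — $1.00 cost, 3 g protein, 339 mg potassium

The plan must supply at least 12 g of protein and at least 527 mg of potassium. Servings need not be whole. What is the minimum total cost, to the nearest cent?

bell pepper only: max(12/2, 527/193) = 6 servings → $6.90.
kale only: max(12/3, 527/339) = 4 servings → $4.00.
bell pepper + kale: intersection lies outside the first quadrant.
Cheapest feasible corner: $4.00.

$4.00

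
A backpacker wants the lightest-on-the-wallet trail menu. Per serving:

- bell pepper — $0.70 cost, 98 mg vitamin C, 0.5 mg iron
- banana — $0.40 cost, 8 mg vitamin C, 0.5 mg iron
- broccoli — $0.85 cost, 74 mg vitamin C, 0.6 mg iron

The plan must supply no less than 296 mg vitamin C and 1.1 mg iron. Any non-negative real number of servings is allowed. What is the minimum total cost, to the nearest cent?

$2.11

The cheapest plan sits at a corner of the feasible region — with two constraints it uses at most two foods.
bell pepper only: max(296/98, 1.1/0.5) = 3.02 servings → $2.11.
banana only: max(296/8, 1.1/0.5) = 37 servings → $14.80.
broccoli only: max(296/74, 1.1/0.6) = 4 servings → $3.40.
bell pepper + banana: intersection lies outside the first quadrant.
bell pepper + broccoli with both targets exact would need a negative amount; discard.
banana + broccoli with both targets exact would need a negative amount; discard.
Cheapest feasible corner: $2.11.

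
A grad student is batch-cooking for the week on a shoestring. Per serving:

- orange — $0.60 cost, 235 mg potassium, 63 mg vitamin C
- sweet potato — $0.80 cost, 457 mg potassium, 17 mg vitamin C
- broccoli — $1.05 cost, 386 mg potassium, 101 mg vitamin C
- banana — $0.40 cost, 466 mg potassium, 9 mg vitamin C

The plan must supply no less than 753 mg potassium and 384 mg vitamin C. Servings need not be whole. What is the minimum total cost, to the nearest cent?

$3.66

Check every corner: each single food scaled to meet both minima, and each pair solved so both constraints bind.
orange only: max(753/235, 384/63) = 6.095 servings → $3.66.
sweet potato only: max(753/457, 384/17) = 22.59 servings → $18.07.
broccoli only: max(753/386, 384/101) = 3.802 servings → $3.99.
banana only: max(753/466, 384/9) = 42.67 servings → $17.07.
orange + sweet potato: the both-tight solution has a negative serving — not a feasible corner.
orange + broccoli: the both-tight solution has a negative serving — not a feasible corner.
orange + banana: intersection lies outside the first quadrant.
sweet potato + broccoli: intersection lies outside the first quadrant.
sweet potato + banana with both targets exact would need a negative amount; discard.
broccoli + banana: intersection lies outside the first quadrant.
The minimum over all feasible corners is $3.66.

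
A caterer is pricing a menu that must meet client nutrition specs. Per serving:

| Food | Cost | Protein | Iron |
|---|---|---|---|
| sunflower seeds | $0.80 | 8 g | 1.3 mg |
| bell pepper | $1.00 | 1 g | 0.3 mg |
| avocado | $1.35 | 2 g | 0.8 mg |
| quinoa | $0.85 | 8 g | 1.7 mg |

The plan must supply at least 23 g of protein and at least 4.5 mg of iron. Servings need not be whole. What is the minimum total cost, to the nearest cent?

sunflower seeds only: max(23/8, 4.5/1.3) = 3.462 servings → $2.77.
bell pepper only: max(23/1, 4.5/0.3) = 23 servings → $23.00.
avocado only: max(23/2, 4.5/0.8) = 11.5 servings → $15.53.
quinoa only: max(23/8, 4.5/1.7) = 2.875 servings → $2.44.
sunflower seeds + bell pepper with both tight: 2.182 servings and 5.545 servings → $7.29.
sunflower seeds + avocado with both tight: 2.474 servings and 1.605 servings → $4.15.
sunflower seeds + quinoa with both tight: 0.9688 servings and 1.906 servings → $2.40.
bell pepper + avocado with both targets exact would need a negative amount; discard.
bell pepper + quinoa: the both-tight solution has a negative serving — not a feasible corner.
avocado + quinoa: intersection lies outside the first quadrant.
Cheapest feasible corner: $2.40.

$2.40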